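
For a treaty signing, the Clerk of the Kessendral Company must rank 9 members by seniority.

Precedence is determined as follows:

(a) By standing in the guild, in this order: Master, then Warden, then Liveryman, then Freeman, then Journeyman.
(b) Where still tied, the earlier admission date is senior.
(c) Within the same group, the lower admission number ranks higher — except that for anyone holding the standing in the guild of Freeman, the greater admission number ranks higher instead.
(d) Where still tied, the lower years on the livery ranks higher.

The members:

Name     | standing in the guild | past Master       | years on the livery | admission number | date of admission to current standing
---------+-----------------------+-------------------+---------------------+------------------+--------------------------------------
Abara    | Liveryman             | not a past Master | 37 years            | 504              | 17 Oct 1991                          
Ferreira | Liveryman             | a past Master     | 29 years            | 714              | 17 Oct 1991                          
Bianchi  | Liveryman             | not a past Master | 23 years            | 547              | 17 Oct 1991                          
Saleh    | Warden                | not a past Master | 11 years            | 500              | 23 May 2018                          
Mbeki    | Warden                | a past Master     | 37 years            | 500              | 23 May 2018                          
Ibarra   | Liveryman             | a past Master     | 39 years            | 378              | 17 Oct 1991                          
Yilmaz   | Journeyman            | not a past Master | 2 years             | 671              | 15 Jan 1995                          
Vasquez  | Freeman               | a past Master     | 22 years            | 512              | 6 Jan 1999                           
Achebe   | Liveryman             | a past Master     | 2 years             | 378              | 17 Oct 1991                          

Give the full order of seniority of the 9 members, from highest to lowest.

Saleh, Mbeki, Achebe, Ibarra, Abara, Bianchi, Ferreira, Vasquez, Yilmaz

By standing in the guild: Saleh and Mbeki (Warden); then Achebe, Ibarra, Abara, Bianchi and Ferreira (Liveryman); then Vasquez (Freeman); then Yilmaz (Journeyman).
Saleh and Mbeki both have date of admission to current standing 23 May 2018, so the next rule applies.
Saleh and Mbeki both have admission number 500, so the next rule applies.
Among Saleh and Mbeki, by years on the livery (lower first): Saleh (11 years) before Mbeki (37 years).
Achebe, Ibarra, Abara, Bianchi and Ferreira all have date of admission to current standing 17 Oct 1991, so the next rule applies.
Among Achebe, Ibarra, Abara, Bianchi and Ferreira, by admission number (lower first): Achebe and Ibarra (378) before Abara (504) before Bianchi (547) before Ferreira (714).
Among Achebe and Ibarra, by years on the livery (lower first): Achebe (2 years) before Ibarra (39 years).
Full order: Saleh, Mbeki, Achebe, Ibarra, Abara, Bianchi, Ferreira, Vasquez, Yilmaz.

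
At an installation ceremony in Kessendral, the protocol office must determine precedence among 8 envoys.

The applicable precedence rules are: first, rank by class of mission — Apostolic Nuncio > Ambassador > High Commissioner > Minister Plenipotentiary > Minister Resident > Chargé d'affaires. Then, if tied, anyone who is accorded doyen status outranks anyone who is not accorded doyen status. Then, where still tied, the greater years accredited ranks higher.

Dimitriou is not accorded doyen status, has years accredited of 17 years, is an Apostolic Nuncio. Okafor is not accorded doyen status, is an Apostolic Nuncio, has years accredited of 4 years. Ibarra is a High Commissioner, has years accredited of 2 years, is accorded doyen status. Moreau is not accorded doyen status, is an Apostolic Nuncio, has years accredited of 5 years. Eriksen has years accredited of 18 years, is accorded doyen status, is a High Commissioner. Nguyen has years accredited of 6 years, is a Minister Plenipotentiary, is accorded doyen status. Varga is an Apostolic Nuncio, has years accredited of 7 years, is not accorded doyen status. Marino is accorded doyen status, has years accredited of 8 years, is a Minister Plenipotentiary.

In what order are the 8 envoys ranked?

Dimitriou, Varga, Moreau, Okafor, Eriksen, Ibarra, Marino, Nguyen

By class of mission: Dimitriou, Varga, Moreau and Okafor (Apostolic Nuncio); then Eriksen and Ibarra (High Commissioner); then Marino and Nguyen (Minister Plenipotentiary).
Dimitriou, Varga, Moreau and Okafor are each not accorded doyen status, so the next rule applies.
Among Dimitriou, Varga, Moreau and Okafor, by years accredited (higher first): Dimitriou (17 years) before Varga (7 years) before Moreau (5 years) before Okafor (4 years).
Eriksen and Ibarra are each accorded doyen status, so the next rule applies.
Among Eriksen and Ibarra, by years accredited (higher first): Eriksen (18 years) before Ibarra (2 years).
Marino and Nguyen are each accorded doyen status, so the next rule applies.
Among Marino and Nguyen, by years accredited (higher first): Marino (8 years) before Nguyen (6 years).
Full order: Dimitriou, Varga, Moreau, Okafor, Eriksen, Ibarra, Marino, Nguyen.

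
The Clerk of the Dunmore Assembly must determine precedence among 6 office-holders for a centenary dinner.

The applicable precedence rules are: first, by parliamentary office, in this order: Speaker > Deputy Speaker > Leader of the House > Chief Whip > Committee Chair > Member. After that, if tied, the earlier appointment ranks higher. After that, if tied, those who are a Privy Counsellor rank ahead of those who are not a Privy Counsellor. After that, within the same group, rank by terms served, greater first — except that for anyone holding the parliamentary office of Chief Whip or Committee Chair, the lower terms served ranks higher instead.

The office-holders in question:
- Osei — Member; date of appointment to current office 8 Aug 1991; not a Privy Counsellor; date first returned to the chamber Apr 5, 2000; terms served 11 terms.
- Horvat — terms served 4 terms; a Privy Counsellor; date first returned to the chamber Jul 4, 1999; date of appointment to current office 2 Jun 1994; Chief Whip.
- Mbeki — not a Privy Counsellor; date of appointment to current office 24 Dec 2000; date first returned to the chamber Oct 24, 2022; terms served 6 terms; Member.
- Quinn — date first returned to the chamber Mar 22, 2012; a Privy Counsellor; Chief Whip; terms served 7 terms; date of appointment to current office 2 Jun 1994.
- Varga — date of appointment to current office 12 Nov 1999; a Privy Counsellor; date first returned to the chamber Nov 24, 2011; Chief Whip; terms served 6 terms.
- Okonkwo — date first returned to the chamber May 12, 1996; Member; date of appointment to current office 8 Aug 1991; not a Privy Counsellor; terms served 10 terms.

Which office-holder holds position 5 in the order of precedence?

Okonkwo

By parliamentary office: Horvat, Quinn and Varga (Chief Whip); then Osei, Okonkwo and Mbeki (Member).
Among Horvat, Quinn and Varga, by date of appointment to current office (earlier first): Horvat and Quinn (2 Jun 1994) before Varga (12 Nov 1999).
Horvat and Quinn are each a Privy Counsellor, so the next rule applies.
Among Horvat and Quinn, by terms served (lower first) (reversed rule for this group): Horvat (4 terms) before Quinn (7 terms).
Among Osei, Okonkwo and Mbeki, by date of appointment to current office (earlier first): Osei and Okonkwo (8 Aug 1991) before Mbeki (24 Dec 2000).
Osei and Okonkwo are each not a Privy Counsellor, so the next rule applies.
Among Osei and Okonkwo, by terms served (higher first): Osei (11 terms) before Okonkwo (10 terms).
Order: Horvat, Quinn, Varga, Osei, Okonkwo, Mbeki.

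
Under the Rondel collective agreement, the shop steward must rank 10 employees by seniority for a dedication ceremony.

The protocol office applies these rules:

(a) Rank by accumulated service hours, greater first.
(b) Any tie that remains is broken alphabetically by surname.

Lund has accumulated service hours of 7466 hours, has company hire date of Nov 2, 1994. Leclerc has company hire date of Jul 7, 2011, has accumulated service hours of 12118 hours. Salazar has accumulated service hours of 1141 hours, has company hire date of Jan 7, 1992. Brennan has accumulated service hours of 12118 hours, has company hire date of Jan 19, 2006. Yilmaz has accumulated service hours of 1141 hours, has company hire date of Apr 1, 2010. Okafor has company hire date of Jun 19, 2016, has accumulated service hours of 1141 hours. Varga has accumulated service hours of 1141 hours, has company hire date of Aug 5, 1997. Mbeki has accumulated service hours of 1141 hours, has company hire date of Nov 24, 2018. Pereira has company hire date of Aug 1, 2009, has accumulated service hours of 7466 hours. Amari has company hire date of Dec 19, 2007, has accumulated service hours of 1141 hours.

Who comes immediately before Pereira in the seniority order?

Lund

By accumulated service hours (higher first): Brennan and Leclerc (both 12118 hours); then Lund and Pereira (both 7466 hours); then Amari, Mbeki, Okafor, Salazar, Varga and Yilmaz (each 1141 hours).
Among Brennan and Leclerc, alphabetically by surname: Brennan before Leclerc.
Among Lund and Pereira, alphabetically by surname: Lund before Pereira.
Among Amari, Mbeki, Okafor, Salazar, Varga and Yilmaz, alphabetically by surname: Amari before Mbeki before Okafor before Salazar before Varga before Yilmaz.
Order: Brennan, Leclerc, Lund, Pereira, Amari, Mbeki, Okafor, Salazar, Varga, Yilmaz.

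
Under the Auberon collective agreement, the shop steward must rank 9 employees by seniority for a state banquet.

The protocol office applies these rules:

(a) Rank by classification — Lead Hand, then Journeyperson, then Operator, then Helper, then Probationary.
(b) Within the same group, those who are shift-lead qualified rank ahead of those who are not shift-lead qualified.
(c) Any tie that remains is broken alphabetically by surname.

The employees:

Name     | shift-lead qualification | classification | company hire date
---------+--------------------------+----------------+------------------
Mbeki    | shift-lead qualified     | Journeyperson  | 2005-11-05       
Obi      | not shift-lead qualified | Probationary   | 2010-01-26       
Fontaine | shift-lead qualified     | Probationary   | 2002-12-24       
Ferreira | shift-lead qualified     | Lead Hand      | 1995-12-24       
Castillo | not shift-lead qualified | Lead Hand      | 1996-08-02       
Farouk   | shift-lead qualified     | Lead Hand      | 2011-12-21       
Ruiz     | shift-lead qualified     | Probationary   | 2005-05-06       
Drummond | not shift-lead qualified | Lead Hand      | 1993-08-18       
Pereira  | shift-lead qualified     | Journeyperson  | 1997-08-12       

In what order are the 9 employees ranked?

Farouk, Ferreira, Castillo, Drummond, Mbeki, Pereira, Fontaine, Ruiz, Obi

By classification: Farouk, Ferreira, Castillo and Drummond (Lead Hand); then Mbeki and Pereira (Journeyperson); then Fontaine, Ruiz and Obi (Probationary).
Among Farouk, Ferreira, Castillo and Drummond, shift-lead qualified before not shift-lead qualified: Farouk and Ferreira (shift-lead qualified) before Castillo and Drummond (not shift-lead qualified).
Among Farouk and Ferreira, alphabetically by surname: Farouk before Ferreira.
Among Castillo and Drummond, alphabetically by surname: Castillo before Drummond.
Mbeki and Pereira are each shift-lead qualified, so the next rule applies.
Among Mbeki and Pereira, alphabetically by surname: Mbeki before Pereira.
Among Fontaine, Ruiz and Obi, shift-lead qualified before not shift-lead qualified: Fontaine and Ruiz (shift-lead qualified) before Obi (not shift-lead qualified).
Among Fontaine and Ruiz, alphabetically by surname: Fontaine before Ruiz.
Full order: Farouk, Ferreira, Castillo, Drummond, Mbeki, Pereira, Fontaine, Ruiz, Obi.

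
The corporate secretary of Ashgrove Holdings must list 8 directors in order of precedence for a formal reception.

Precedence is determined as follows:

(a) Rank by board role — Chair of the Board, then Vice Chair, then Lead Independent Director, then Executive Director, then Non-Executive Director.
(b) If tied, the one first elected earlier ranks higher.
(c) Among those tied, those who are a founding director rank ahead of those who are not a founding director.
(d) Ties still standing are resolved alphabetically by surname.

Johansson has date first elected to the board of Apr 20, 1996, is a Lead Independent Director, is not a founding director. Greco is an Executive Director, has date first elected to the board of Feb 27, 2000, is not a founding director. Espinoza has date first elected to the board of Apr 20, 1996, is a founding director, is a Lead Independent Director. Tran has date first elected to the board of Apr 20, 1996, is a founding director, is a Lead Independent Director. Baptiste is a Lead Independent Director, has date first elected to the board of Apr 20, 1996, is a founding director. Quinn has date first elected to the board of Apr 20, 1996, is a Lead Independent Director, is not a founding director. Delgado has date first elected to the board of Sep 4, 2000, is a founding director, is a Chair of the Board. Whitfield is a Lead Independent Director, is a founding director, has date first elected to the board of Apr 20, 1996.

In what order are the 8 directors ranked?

By board role: Delgado (Chair of the Board); then Baptiste, Espinoza, Tran, Whitfield, Johansson and Quinn (Lead Independent Director); then Greco (Executive Director).
Baptiste, Espinoza, Tran, Whitfield, Johansson and Quinn all have date first elected to the board Apr 20, 1996, so the next rule applies.
Among Baptiste, Espinoza, Tran, Whitfield, Johansson and Quinn, a founding director before not a founding director: Baptiste, Espinoza, Tran and Whitfield (a founding director) before Johansson and Quinn (not a founding director).
Among Baptiste, Espinoza, Tran and Whitfield, alphabetically by surname: Baptiste before Espinoza before Tran before Whitfield.
Among Johansson and Quinn, alphabetically by surname: Johansson before Quinn.
Full order: Delgado, Baptiste, Espinoza, Tran, Whitfield, Johansson, Quinn, Greco.

Delgado, Baptiste, Espinoza, Tran, Whitfield, Johansson, Quinn, Greco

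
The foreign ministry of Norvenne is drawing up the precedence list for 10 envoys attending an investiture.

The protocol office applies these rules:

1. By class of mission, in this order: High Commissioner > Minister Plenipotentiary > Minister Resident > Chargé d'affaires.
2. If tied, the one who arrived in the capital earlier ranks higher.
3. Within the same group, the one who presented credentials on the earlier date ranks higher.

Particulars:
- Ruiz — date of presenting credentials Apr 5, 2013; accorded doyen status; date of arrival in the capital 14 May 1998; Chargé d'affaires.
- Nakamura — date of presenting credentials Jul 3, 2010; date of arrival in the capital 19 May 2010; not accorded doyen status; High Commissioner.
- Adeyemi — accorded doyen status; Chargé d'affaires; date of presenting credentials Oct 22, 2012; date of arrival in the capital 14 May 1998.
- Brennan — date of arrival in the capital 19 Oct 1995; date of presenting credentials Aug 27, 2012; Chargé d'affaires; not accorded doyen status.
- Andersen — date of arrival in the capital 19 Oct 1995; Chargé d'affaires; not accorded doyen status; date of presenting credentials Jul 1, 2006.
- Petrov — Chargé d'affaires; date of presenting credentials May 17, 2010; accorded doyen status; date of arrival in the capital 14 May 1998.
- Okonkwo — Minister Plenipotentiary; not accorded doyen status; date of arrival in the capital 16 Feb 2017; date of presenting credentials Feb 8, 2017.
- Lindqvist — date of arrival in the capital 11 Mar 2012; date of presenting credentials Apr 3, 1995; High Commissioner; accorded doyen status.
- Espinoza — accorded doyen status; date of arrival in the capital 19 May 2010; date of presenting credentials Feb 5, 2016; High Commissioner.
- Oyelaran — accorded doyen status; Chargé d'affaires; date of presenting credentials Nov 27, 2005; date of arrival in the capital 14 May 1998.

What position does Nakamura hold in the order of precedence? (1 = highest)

By class of mission: Nakamura, Espinoza and Lindqvist (High Commissioner); then Okonkwo (Minister Plenipotentiary); then Andersen, Brennan, Oyelaran, Petrov, Adeyemi and Ruiz (Chargé d'affaires).
Among Nakamura, Espinoza and Lindqvist, by date of arrival in the capital (earlier first): Nakamura and Espinoza (19 May 2010) before Lindqvist (11 Mar 2012).
Among Nakamura and Espinoza, by date of presenting credentials (earlier first): Nakamura (Jul 3, 2010) before Espinoza (Feb 5, 2016).
Among Andersen, Brennan, Oyelaran, Petrov, Adeyemi and Ruiz, by date of arrival in the capital (earlier first): Andersen and Brennan (19 Oct 1995) before Oyelaran, Petrov, Adeyemi and Ruiz (14 May 1998).
Among Andersen and Brennan, by date of presenting credentials (earlier first): Andersen (Jul 1, 2006) before Brennan (Aug 27, 2012).
Among Oyelaran, Petrov, Adeyemi and Ruiz, by date of presenting credentials (earlier first): Oyelaran (Nov 27, 2005) before Petrov (May 17, 2010) before Adeyemi (Oct 22, 2012) before Ruiz (Apr 5, 2013).
Order: Nakamura, Espinoza, Lindqvist, Okonkwo, Andersen, Brennan, Oyelaran, Petrov, Adeyemi, Ruiz. So position 1.

1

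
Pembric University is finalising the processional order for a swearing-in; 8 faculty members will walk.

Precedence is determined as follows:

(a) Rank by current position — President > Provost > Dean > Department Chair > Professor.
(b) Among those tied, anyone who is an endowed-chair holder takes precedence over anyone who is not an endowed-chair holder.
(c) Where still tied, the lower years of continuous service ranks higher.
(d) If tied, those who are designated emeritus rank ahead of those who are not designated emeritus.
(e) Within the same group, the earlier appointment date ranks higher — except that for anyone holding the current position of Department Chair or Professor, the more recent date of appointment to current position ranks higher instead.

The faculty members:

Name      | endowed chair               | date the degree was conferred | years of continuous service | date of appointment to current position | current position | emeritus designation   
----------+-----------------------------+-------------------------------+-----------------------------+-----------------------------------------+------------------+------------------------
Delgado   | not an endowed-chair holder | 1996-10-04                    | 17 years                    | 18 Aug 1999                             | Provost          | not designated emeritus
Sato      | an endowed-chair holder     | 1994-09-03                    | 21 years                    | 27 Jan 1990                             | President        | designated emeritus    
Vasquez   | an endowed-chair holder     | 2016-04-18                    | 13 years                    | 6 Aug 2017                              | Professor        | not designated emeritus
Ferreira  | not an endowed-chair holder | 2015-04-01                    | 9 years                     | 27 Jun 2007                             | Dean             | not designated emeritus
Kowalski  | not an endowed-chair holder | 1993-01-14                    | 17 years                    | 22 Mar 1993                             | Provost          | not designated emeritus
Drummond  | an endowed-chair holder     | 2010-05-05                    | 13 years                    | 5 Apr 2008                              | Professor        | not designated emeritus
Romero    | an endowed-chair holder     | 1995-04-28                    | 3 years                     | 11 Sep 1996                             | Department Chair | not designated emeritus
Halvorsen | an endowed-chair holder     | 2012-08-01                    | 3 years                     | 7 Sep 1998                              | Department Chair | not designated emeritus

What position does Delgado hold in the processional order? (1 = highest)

By current position: Sato (President); then Kowalski and Delgado (Provost); then Ferreira (Dean); then Halvorsen and Romero (Department Chair); then Vasquez and Drummond (Professor).
Kowalski and Delgado are each not an endowed-chair holder, so the next rule applies.
Kowalski and Delgado both have years of continuous service 17 years, so the next rule applies.
Kowalski and Delgado are each not designated emeritus, so the next rule applies.
Among Kowalski and Delgado, by date of appointment to current position (earlier first): Kowalski (22 Mar 1993) before Delgado (18 Aug 1999).
Halvorsen and Romero are each an endowed-chair holder, so the next rule applies.
Halvorsen and Romero both have years of continuous service 3 years, so the next rule applies.
Halvorsen and Romero are each not designated emeritus, so the next rule applies.
Among Halvorsen and Romero, by date of appointment to current position (later first) (reversed rule for this group): Halvorsen (7 Sep 1998) before Romero (11 Sep 1996).
Vasquez and Drummond are each an endowed-chair holder, so the next rule applies.
Vasquez and Drummond both have years of continuous service 13 years, so the next rule applies.
Vasquez and Drummond are each not designated emeritus, so the next rule applies.
Among Vasquez and Drummond, by date of appointment to current position (later first) (reversed rule for this group): Vasquez (6 Aug 2017) before Drummond (5 Apr 2008).
Order: Sato, Kowalski, Delgado, Ferreira, Halvorsen, Romero, Vasquez, Drummond. So position 3.

3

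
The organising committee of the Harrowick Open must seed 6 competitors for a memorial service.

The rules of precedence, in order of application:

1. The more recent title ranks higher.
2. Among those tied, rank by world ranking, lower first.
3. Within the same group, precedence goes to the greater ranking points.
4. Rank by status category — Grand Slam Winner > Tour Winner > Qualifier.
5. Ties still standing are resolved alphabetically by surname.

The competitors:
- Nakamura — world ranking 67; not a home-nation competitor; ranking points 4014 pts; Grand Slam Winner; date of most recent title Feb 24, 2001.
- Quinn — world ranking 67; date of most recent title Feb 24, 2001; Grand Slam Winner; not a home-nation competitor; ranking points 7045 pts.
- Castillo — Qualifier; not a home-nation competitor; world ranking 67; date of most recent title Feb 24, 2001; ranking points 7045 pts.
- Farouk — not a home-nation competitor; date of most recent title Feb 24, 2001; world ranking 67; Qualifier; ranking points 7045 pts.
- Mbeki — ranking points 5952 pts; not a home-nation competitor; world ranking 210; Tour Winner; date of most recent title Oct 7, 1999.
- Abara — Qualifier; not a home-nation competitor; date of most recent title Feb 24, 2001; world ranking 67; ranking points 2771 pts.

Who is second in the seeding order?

By date of most recent title (later first): Quinn, Castillo, Farouk, Nakamura and Abara (each Feb 24, 2001); then Mbeki (Oct 7, 1999).
Quinn, Castillo, Farouk, Nakamura and Abara all have world ranking 67, so the next rule applies.
Among Quinn, Castillo, Farouk, Nakamura and Abara, by ranking points (higher first): Quinn, Castillo and Farouk (7045 pts) before Nakamura (4014 pts) before Abara (2771 pts).
Among Quinn, Castillo and Farouk, by status category: Quinn (Grand Slam Winner) before Castillo and Farouk (Qualifier).
Among Castillo and Farouk, alphabetically by surname: Castillo before Farouk.
Order: Quinn, Castillo, Farouk, Nakamura, Abara, Mbeki.

Castillo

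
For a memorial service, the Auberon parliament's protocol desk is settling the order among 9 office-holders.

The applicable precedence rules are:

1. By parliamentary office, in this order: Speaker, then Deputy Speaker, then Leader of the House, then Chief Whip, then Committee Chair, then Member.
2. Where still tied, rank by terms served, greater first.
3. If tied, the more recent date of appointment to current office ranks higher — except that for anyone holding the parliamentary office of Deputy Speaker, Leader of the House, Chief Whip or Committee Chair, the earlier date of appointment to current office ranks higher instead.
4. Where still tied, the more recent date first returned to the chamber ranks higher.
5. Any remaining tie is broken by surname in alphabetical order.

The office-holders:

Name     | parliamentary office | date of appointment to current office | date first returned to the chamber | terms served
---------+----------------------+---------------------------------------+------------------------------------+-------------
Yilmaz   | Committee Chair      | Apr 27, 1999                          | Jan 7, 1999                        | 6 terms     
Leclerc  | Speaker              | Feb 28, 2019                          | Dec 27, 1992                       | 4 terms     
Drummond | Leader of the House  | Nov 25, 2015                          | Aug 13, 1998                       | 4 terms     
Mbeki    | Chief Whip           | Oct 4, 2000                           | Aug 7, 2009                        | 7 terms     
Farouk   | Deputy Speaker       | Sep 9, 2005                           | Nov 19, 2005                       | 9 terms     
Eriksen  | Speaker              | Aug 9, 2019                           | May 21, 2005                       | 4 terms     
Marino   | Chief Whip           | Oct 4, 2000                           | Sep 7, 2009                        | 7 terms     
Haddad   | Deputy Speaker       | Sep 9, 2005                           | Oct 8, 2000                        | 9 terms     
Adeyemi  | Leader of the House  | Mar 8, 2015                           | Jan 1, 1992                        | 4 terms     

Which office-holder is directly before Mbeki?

Marino

By parliamentary office: Eriksen and Leclerc (Speaker); then Farouk and Haddad (Deputy Speaker); then Adeyemi and Drummond (Leader of the House); then Marino and Mbeki (Chief Whip); then Yilmaz (Committee Chair).
Eriksen and Leclerc both have terms served 4 terms, so the next rule applies.
Among Eriksen and Leclerc, by date of appointment to current office (later first): Eriksen (Aug 9, 2019) before Leclerc (Feb 28, 2019).
Farouk and Haddad both have terms served 9 terms, so the next rule applies.
Farouk and Haddad both have date of appointment to current office Sep 9, 2005, so the next rule applies.
Among Farouk and Haddad, by date first returned to the chamber (later first): Farouk (Nov 19, 2005) before Haddad (Oct 8, 2000).
Adeyemi and Drummond both have terms served 4 terms, so the next rule applies.
Among Adeyemi and Drummond, by date of appointment to current office (earlier first) (reversed rule for this group): Adeyemi (Mar 8, 2015) before Drummond (Nov 25, 2015).
Marino and Mbeki both have terms served 7 terms, so the next rule applies.
Marino and Mbeki both have date of appointment to current office Oct 4, 2000, so the next rule applies.
Among Marino and Mbeki, by date first returned to the chamber (later first): Marino (Sep 7, 2009) before Mbeki (Aug 7, 2009).
Order: Eriksen, Leclerc, Farouk, Haddad, Adeyemi, Drummond, Marino, Mbeki, Yilmaz.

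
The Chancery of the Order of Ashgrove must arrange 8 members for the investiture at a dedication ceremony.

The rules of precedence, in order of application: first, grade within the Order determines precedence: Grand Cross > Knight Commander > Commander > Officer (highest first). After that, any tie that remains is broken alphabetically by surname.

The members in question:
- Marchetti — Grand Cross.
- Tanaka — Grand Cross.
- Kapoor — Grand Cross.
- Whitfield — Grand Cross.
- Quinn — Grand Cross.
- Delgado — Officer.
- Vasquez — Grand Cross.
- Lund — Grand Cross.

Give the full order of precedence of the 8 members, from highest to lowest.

Kapoor, Lund, Marchetti, Quinn, Tanaka, Vasquez, Whitfield, Delgado

By grade within the Order: Kapoor, Lund, Marchetti, Quinn, Tanaka, Vasquez and Whitfield (Grand Cross); then Delgado (Officer).
Among Kapoor, Lund, Marchetti, Quinn, Tanaka, Vasquez and Whitfield, alphabetically by surname: Kapoor before Lund before Marchetti before Quinn before Tanaka before Vasquez before Whitfield.
Full order: Kapoor, Lund, Marchetti, Quinn, Tanaka, Vasquez, Whitfield, Delgado.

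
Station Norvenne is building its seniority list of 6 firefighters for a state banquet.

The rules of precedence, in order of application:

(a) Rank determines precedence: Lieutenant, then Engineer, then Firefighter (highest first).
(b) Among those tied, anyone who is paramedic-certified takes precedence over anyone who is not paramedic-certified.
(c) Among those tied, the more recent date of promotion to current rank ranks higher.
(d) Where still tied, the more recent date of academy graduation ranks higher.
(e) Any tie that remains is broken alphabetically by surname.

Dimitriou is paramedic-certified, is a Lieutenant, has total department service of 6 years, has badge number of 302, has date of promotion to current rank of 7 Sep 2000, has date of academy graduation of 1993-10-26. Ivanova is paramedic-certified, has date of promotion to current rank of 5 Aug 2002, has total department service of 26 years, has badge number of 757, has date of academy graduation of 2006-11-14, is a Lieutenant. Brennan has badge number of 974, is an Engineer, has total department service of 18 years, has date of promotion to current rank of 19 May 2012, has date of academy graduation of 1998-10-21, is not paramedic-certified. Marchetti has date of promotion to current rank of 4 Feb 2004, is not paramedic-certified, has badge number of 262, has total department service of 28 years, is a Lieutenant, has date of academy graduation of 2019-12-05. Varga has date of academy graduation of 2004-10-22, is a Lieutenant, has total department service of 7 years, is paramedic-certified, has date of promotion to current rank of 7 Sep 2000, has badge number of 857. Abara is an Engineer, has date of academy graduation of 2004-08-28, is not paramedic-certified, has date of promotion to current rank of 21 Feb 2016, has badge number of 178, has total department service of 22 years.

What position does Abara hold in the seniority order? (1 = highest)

5

By rank: Ivanova, Varga, Dimitriou and Marchetti (Lieutenant); then Abara and Brennan (Engineer).
Among Ivanova, Varga, Dimitriou and Marchetti, paramedic-certified before not paramedic-certified: Ivanova, Varga and Dimitriou (paramedic-certified) before Marchetti (not paramedic-certified).
Among Ivanova, Varga and Dimitriou, by date of promotion to current rank (later first): Ivanova (5 Aug 2002) before Varga and Dimitriou (7 Sep 2000).
Among Varga and Dimitriou, by date of academy graduation (later first): Varga (2004-10-22) before Dimitriou (1993-10-26).
Abara and Brennan are each not paramedic-certified, so the next rule applies.
Among Abara and Brennan, by date of promotion to current rank (later first): Abara (21 Feb 2016) before Brennan (19 May 2012).
Order: Ivanova, Varga, Dimitriou, Marchetti, Abara, Brennan. So position 5.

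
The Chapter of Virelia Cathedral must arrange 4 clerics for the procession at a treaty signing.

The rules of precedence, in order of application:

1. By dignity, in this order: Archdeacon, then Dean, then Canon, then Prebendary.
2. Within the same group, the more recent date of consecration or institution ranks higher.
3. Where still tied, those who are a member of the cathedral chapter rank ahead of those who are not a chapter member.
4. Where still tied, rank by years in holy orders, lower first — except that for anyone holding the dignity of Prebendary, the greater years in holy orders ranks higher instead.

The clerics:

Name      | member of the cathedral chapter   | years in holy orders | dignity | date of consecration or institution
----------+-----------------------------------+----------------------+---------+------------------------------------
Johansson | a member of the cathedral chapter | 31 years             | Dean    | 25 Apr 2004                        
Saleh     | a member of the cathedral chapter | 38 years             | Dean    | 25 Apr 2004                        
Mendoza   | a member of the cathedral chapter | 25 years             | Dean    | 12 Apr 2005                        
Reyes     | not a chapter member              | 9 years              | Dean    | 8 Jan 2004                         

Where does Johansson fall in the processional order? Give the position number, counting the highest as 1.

By dignity: Mendoza, Johansson, Saleh and Reyes (Dean).
Among Mendoza, Johansson, Saleh and Reyes, by date of consecration or institution (later first): Mendoza (12 Apr 2005) before Johansson and Saleh (25 Apr 2004) before Reyes (8 Jan 2004).
Johansson and Saleh are each a member of the cathedral chapter, so the next rule applies.
Among Johansson and Saleh, by years in holy orders (lower first): Johansson (31 years) before Saleh (38 years).
Order: Mendoza, Johansson, Saleh, Reyes. So position 2.

2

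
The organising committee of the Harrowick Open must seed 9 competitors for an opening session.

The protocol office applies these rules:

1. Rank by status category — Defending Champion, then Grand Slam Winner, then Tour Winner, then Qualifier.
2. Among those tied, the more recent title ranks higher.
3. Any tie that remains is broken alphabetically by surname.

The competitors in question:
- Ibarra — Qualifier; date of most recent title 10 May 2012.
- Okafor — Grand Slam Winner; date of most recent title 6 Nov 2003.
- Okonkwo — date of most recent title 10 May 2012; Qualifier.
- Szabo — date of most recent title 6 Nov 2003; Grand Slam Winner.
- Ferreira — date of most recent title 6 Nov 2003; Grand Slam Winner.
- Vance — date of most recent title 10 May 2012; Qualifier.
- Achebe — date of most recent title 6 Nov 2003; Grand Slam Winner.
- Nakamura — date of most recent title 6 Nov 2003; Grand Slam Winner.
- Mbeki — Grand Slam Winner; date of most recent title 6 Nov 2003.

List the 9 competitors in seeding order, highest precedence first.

By status category: Achebe, Ferreira, Mbeki, Nakamura, Okafor and Szabo (Grand Slam Winner); then Ibarra, Okonkwo and Vance (Qualifier).
Achebe, Ferreira, Mbeki, Nakamura, Okafor and Szabo all have date of most recent title 6 Nov 2003, so the next rule applies.
Among Achebe, Ferreira, Mbeki, Nakamura, Okafor and Szabo, alphabetically by surname: Achebe before Ferreira before Mbeki before Nakamura before Okafor before Szabo.
Ibarra, Okonkwo and Vance all have date of most recent title 10 May 2012, so the next rule applies.
Among Ibarra, Okonkwo and Vance, alphabetically by surname: Ibarra before Okonkwo before Vance.
Full order: Achebe, Ferreira, Mbeki, Nakamura, Okafor, Szabo, Ibarra, Okonkwo, Vance.

Achebe, Ferreira, Mbeki, Nakamura, Okafor, Szabo, Ibarra, Okonkwo, Vance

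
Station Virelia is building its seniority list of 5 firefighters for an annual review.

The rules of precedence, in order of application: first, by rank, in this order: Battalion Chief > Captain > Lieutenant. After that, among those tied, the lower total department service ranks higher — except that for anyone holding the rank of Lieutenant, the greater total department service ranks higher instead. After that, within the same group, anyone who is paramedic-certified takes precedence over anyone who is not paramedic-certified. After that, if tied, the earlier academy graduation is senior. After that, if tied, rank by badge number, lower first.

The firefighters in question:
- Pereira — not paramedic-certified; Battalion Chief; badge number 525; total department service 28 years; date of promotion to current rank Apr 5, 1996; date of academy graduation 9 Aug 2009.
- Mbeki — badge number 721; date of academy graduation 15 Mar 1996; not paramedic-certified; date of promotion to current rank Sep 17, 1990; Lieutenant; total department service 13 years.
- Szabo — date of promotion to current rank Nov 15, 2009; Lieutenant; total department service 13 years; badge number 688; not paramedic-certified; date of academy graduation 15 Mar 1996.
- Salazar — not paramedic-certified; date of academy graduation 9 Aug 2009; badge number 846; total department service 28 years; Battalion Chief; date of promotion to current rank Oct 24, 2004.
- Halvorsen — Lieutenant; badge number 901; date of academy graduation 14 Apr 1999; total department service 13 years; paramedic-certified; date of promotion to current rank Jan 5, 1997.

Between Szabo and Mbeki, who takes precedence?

By rank: Pereira and Salazar (Battalion Chief); then Halvorsen, Szabo and Mbeki (Lieutenant).
Pereira and Salazar both have total department service 28 years, so the next rule applies.
Pereira and Salazar are each not paramedic-certified, so the next rule applies.
Pereira and Salazar both have date of academy graduation 9 Aug 2009, so the next rule applies.
Among Pereira and Salazar, by badge number (lower first): Pereira (525) before Salazar (846).
Halvorsen, Szabo and Mbeki all have total department service 13 years, so the next rule applies.
Among Halvorsen, Szabo and Mbeki, paramedic-certified before not paramedic-certified: Halvorsen (paramedic-certified) before Szabo and Mbeki (not paramedic-certified).
Szabo and Mbeki both have date of academy graduation 15 Mar 1996, so the next rule applies.
Among Szabo and Mbeki, by badge number (lower first): Szabo (688) before Mbeki (721).
So Szabo takes precedence.

Szabo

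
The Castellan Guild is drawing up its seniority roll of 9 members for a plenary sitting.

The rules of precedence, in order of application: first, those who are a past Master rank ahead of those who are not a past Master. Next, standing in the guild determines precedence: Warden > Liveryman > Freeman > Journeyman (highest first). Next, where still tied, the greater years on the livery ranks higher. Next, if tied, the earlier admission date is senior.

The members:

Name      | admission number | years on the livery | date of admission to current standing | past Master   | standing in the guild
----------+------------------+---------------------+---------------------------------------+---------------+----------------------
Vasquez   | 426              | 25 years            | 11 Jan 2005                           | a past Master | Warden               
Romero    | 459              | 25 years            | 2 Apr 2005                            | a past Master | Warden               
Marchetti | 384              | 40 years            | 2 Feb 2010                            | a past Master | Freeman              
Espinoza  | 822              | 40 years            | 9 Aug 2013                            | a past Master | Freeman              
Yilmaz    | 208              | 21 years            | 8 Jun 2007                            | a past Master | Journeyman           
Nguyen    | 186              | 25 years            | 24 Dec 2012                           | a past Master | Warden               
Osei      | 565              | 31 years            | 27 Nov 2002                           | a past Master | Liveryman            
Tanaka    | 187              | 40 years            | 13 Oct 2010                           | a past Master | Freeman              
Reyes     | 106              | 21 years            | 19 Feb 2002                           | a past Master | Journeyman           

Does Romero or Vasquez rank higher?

By the first rule: Vasquez, Romero, Nguyen, Osei, Marchetti, Tanaka, Espinoza, Reyes and Yilmaz (each a past Master).
Among Vasquez, Romero, Nguyen, Osei, Marchetti, Tanaka, Espinoza, Reyes and Yilmaz, by standing in the guild: Vasquez, Romero and Nguyen (Warden) before Osei (Liveryman) before Marchetti, Tanaka and Espinoza (Freeman) before Reyes and Yilmaz (Journeyman).
Vasquez, Romero and Nguyen all have years on the livery 25 years, so the next rule applies.
Among Vasquez, Romero and Nguyen, by date of admission to current standing (earlier first): Vasquez (11 Jan 2005) before Romero (2 Apr 2005) before Nguyen (24 Dec 2012).
Marchetti, Tanaka and Espinoza all have years on the livery 40 years, so the next rule applies.
Among Marchetti, Tanaka and Espinoza, by date of admission to current standing (earlier first): Marchetti (2 Feb 2010) before Tanaka (13 Oct 2010) before Espinoza (9 Aug 2013).
Reyes and Yilmaz both have years on the livery 21 years, so the next rule applies.
Among Reyes and Yilmaz, by date of admission to current standing (earlier first): Reyes (19 Feb 2002) before Yilmaz (8 Jun 2007).
So Vasquez takes precedence.

Vasquez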